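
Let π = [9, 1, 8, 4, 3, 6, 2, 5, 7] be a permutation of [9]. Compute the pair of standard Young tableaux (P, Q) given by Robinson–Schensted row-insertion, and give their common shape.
P = [1, 2, 5, 7] / [3, 6] / [4] / [8] / [9];  Q = [1, 3, 6, 9] / [2, 8] / [4] / [5] / [7];  common shape = (4, 2, 1, 1, 1)

Row-insert the values π_1, π_2, … into P one at a time, bumping the leftmost entry strictly greater than the inserted value down to the next row. The recording tableau Q records, in position (i, j), the step at which that cell was added to P.
  Insert 9 (step 1): P = [9];  Q = [1]
  Insert 1 (step 2): P = [1] / [9];  Q = [1] / [2]
  Insert 8 (step 3): P = [1, 8] / [9];  Q = [1, 3] / [2]
  Insert 4 (step 4): P = [1, 4] / [8] / [9];  Q = [1, 3] / [2] / [4]
  Insert 3 (step 5): P = [1, 3] / [4] / [8] / [9];  Q = [1, 3] / [2] / [4] / [5]
  Insert 6 (step 6): P = [1, 3, 6] / [4] / [8] / [9];  Q = [1, 3, 6] / [2] / [4] / [5]
  Insert 2 (step 7): P = [1, 2, 6] / [3] / [4] / [8] / [9];  Q = [1, 3, 6] / [2] / [4] / [5] / [7]
  Insert 5 (step 8): P = [1, 2, 5] / [3, 6] / [4] / [8] / [9];  Q = [1, 3, 6] / [2, 8] / [4] / [5] / [7]
  Insert 7 (step 9): P = [1, 2, 5, 7] / [3, 6] / [4] / [8] / [9];  Q = [1, 3, 6, 9] / [2, 8] / [4] / [5] / [7]
Final shape: (4, 2, 1, 1, 1).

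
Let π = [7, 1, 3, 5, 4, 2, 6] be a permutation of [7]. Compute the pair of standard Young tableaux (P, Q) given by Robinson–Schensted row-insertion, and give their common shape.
P = [1, 2, 4, 6] / [3] / [5] / [7];  Q = [1, 3, 4, 7] / [2] / [5] / [6];  common shape = (4, 1, 1, 1)

Row-insert the values π_1, π_2, … into P one at a time, bumping the leftmost entry strictly greater than the inserted value down to the next row. The recording tableau Q records, in position (i, j), the step at which that cell was added to P.
  Insert 7 (step 1): P = [7];  Q = [1]
  Insert 1 (step 2): P = [1] / [7];  Q = [1] / [2]
  Insert 3 (step 3): P = [1, 3] / [7];  Q = [1, 3] / [2]
  Insert 5 (step 4): P = [1, 3, 5] / [7];  Q = [1, 3, 4] / [2]
  Insert 4 (step 5): P = [1, 3, 4] / [5] / [7];  Q = [1, 3, 4] / [2] / [5]
  Insert 2 (step 6): P = [1, 2, 4] / [3] / [5] / [7];  Q = [1, 3, 4] / [2] / [5] / [6]
  Insert 6 (step 7): P = [1, 2, 4, 6] / [3] / [5] / [7];  Q = [1, 3, 4, 7] / [2] / [5] / [6]
Final shape: (4, 1, 1, 1).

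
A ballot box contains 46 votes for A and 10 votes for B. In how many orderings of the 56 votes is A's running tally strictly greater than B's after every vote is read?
Strict-lead orderings = 22890247380

Total orderings of the 56 votes with 46 for A: C(56, 46) = 35607051480. By the Bertrand ballot formula (Cycle Lemma / reflection principle), the number of orderings in which A is strictly ahead of B throughout is (p − q)/(p + q) · C(p + q, p) = (46 − 10)/(46 + 10) · 35607051480 = 22890247380.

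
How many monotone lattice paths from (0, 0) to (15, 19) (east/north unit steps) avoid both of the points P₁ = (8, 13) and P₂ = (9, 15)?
Number of paths = 1360401540

Inclusion–exclusion. Total paths: C(34, 15) = 1855967520. Through P₁: C(21, 8)·C(13, 7) = 349188840. Through P₂: C(24, 9)·C(10, 6) = 274575840. Since P₁ is strictly southwest of P₂, a monotone path through both must visit P₁ then P₂; paths through both = C(21, 8)·C(3, 1)·C(10, 6) = 128198700. Avoid both = 1855967520 − 349188840 − 274575840 + 128198700 = 1360401540.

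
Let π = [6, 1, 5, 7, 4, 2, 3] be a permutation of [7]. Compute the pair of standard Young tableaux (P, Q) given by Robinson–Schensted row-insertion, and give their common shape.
P = [1, 2, 3] / [4, 7] / [5] / [6];  Q = [1, 3, 4] / [2, 7] / [5] / [6];  common shape = (3, 2, 1, 1)

Row-insert the values π_1, π_2, … into P one at a time, bumping the leftmost entry strictly greater than the inserted value down to the next row. The recording tableau Q records, in position (i, j), the step at which that cell was added to P.
  Insert 6 (step 1): P = [6];  Q = [1]
  Insert 1 (step 2): P = [1] / [6];  Q = [1] / [2]
  Insert 5 (step 3): P = [1, 5] / [6];  Q = [1, 3] / [2]
  Insert 7 (step 4): P = [1, 5, 7] / [6];  Q = [1, 3, 4] / [2]
  Insert 4 (step 5): P = [1, 4, 7] / [5] / [6];  Q = [1, 3, 4] / [2] / [5]
  Insert 2 (step 6): P = [1, 2, 7] / [4] / [5] / [6];  Q = [1, 3, 4] / [2] / [5] / [6]
  Insert 3 (step 7): P = [1, 2, 3] / [4, 7] / [5] / [6];  Q = [1, 3, 4] / [2, 7] / [5] / [6]
Final shape: (3, 2, 1, 1).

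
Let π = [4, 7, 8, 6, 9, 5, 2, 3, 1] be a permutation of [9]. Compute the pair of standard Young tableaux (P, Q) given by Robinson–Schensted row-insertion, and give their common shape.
P = [1, 3, 8, 9] / [2, 5] / [4] / [6] / [7];  Q = [1, 2, 3, 5] / [4, 8] / [6] / [7] / [9];  common shape = (4, 2, 1, 1, 1)

Row-insert the values π_1, π_2, … into P one at a time, bumping the leftmost entry strictly greater than the inserted value down to the next row. The recording tableau Q records, in position (i, j), the step at which that cell was added to P.
  Insert 4 (step 1): P = [4];  Q = [1]
  Insert 7 (step 2): P = [4, 7];  Q = [1, 2]
  Insert 8 (step 3): P = [4, 7, 8];  Q = [1, 2, 3]
  Insert 6 (step 4): P = [4, 6, 8] / [7];  Q = [1, 2, 3] / [4]
  Insert 9 (step 5): P = [4, 6, 8, 9] / [7];  Q = [1, 2, 3, 5] / [4]
  Insert 5 (step 6): P = [4, 5, 8, 9] / [6] / [7];  Q = [1, 2, 3, 5] / [4] / [6]
  Insert 2 (step 7): P = [2, 5, 8, 9] / [4] / [6] / [7];  Q = [1, 2, 3, 5] / [4] / [6] / [7]
  Insert 3 (step 8): P = [2, 3, 8, 9] / [4, 5] / [6] / [7];  Q = [1, 2, 3, 5] / [4, 8] / [6] / [7]
  Insert 1 (step 9): P = [1, 3, 8, 9] / [2, 5] / [4] / [6] / [7];  Q = [1, 2, 3, 5] / [4, 8] / [6] / [7] / [9]
Final shape: (4, 2, 1, 1, 1).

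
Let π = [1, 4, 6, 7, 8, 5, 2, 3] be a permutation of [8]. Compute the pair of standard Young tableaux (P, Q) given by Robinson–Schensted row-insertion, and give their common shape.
P = [1, 2, 3, 7, 8] / [4, 5] / [6];  Q = [1, 2, 3, 4, 5] / [6, 8] / [7];  common shape = (5, 2, 1)

Row-insert the values π_1, π_2, … into P one at a time, bumping the leftmost entry strictly greater than the inserted value down to the next row. The recording tableau Q records, in position (i, j), the step at which that cell was added to P.
  Insert 1 (step 1): P = [1];  Q = [1]
  Insert 4 (step 2): P = [1, 4];  Q = [1, 2]
  Insert 6 (step 3): P = [1, 4, 6];  Q = [1, 2, 3]
  Insert 7 (step 4): P = [1, 4, 6, 7];  Q = [1, 2, 3, 4]
  Insert 8 (step 5): P = [1, 4, 6, 7, 8];  Q = [1, 2, 3, 4, 5]
  Insert 5 (step 6): P = [1, 4, 5, 7, 8] / [6];  Q = [1, 2, 3, 4, 5] / [6]
  Insert 2 (step 7): P = [1, 2, 5, 7, 8] / [4] / [6];  Q = [1, 2, 3, 4, 5] / [6] / [7]
  Insert 3 (step 8): P = [1, 2, 3, 7, 8] / [4, 5] / [6];  Q = [1, 2, 3, 4, 5] / [6, 8] / [7]
Final shape: (5, 2, 1).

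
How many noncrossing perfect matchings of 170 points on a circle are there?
C_85 = 1063353702922273835973036658043476458723103404520

These noncrossing handshakes are counted by the Catalan number C_n = (1/(n + 1)) · C(2n, n). For n = 85: C_85 = (1/86) · C(170, 85) = 91448418451315549893681152591738975450186892788720/86 = 1063353702922273835973036658043476458723103404520.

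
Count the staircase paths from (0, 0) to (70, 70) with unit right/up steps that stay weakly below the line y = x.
C_70 = 1321422108420282270489942177190229544600

These NE paths below the diagonal are counted by the Catalan number C_n = (1/(n + 1)) · C(2n, n). For n = 70: C_70 = (1/71) · C(140, 70) = 93820969697840041204785894580506297666600/71 = 1321422108420282270489942177190229544600.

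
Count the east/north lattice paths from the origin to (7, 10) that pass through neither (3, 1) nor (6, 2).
Number of paths = 16480

Inclusion–exclusion. Total paths: C(17, 7) = 19448. Through P₁: C(4, 3)·C(13, 4) = 2860. Through P₂: C(8, 6)·C(9, 1) = 252. Since P₁ is strictly southwest of P₂, a monotone path through both must visit P₁ then P₂; paths through both = C(4, 3)·C(4, 3)·C(9, 1) = 144. Avoid both = 19448 − 2860 − 252 + 144 = 16480.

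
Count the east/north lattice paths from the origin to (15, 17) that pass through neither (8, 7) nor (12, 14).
Number of paths = 289891840

Inclusion–exclusion. Total paths: C(32, 15) = 565722720. Through P₁: C(15, 8)·C(17, 7) = 125147880. Through P₂: C(26, 12)·C(6, 3) = 193154000. Since P₁ is strictly southwest of P₂, a monotone path through both must visit P₁ then P₂; paths through both = C(15, 8)·C(11, 4)·C(6, 3) = 42471000. Avoid both = 565722720 − 125147880 − 193154000 + 42471000 = 289891840.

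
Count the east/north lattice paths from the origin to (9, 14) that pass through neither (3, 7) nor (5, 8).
Number of paths = 416600

Inclusion–exclusion. Total paths: C(23, 9) = 817190. Through P₁: C(10, 3)·C(13, 6) = 205920. Through P₂: C(13, 5)·C(10, 4) = 270270. Since P₁ is strictly southwest of P₂, a monotone path through both must visit P₁ then P₂; paths through both = C(10, 3)·C(3, 2)·C(10, 4) = 75600. Avoid both = 817190 − 205920 − 270270 + 75600 = 416600.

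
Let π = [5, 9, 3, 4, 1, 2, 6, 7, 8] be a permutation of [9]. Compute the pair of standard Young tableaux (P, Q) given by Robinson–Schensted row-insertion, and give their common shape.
P = [1, 2, 6, 7, 8] / [3, 4] / [5, 9];  Q = [1, 2, 7, 8, 9] / [3, 4] / [5, 6];  common shape = (5, 2, 2)

Row-insert the values π_1, π_2, … into P one at a time, bumping the leftmost entry strictly greater than the inserted value down to the next row. The recording tableau Q records, in position (i, j), the step at which that cell was added to P.
  Insert 5 (step 1): P = [5];  Q = [1]
  Insert 9 (step 2): P = [5, 9];  Q = [1, 2]
  Insert 3 (step 3): P = [3, 9] / [5];  Q = [1, 2] / [3]
  Insert 4 (step 4): P = [3, 4] / [5, 9];  Q = [1, 2] / [3, 4]
  Insert 1 (step 5): P = [1, 4] / [3, 9] / [5];  Q = [1, 2] / [3, 4] / [5]
  Insert 2 (step 6): P = [1, 2] / [3, 4] / [5, 9];  Q = [1, 2] / [3, 4] / [5, 6]
  Insert 6 (step 7): P = [1, 2, 6] / [3, 4] / [5, 9];  Q = [1, 2, 7] / [3, 4] / [5, 6]
  Insert 7 (step 8): P = [1, 2, 6, 7] / [3, 4] / [5, 9];  Q = [1, 2, 7, 8] / [3, 4] / [5, 6]
  Insert 8 (step 9): P = [1, 2, 6, 7, 8] / [3, 4] / [5, 9];  Q = [1, 2, 7, 8, 9] / [3, 4] / [5, 6]
Final shape: (5, 2, 2).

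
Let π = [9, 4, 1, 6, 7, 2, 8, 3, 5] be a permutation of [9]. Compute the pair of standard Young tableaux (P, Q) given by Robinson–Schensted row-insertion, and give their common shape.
P = [1, 2, 3, 5] / [4, 6, 7, 8] / [9];  Q = [1, 4, 5, 7] / [2, 6, 8, 9] / [3];  common shape = (4, 4, 1)

Row-insert the values π_1, π_2, … into P one at a time, bumping the leftmost entry strictly greater than the inserted value down to the next row. The recording tableau Q records, in position (i, j), the step at which that cell was added to P.
  Insert 9 (step 1): P = [9];  Q = [1]
  Insert 4 (step 2): P = [4] / [9];  Q = [1] / [2]
  Insert 1 (step 3): P = [1] / [4] / [9];  Q = [1] / [2] / [3]
  Insert 6 (step 4): P = [1, 6] / [4] / [9];  Q = [1, 4] / [2] / [3]
  Insert 7 (step 5): P = [1, 6, 7] / [4] / [9];  Q = [1, 4, 5] / [2] / [3]
  Insert 2 (step 6): P = [1, 2, 7] / [4, 6] / [9];  Q = [1, 4, 5] / [2, 6] / [3]
  Insert 8 (step 7): P = [1, 2, 7, 8] / [4, 6] / [9];  Q = [1, 4, 5, 7] / [2, 6] / [3]
  Insert 3 (step 8): P = [1, 2, 3, 8] / [4, 6, 7] / [9];  Q = [1, 4, 5, 7] / [2, 6, 8] / [3]
  Insert 5 (step 9): P = [1, 2, 3, 5] / [4, 6, 7, 8] / [9];  Q = [1, 4, 5, 7] / [2, 6, 8, 9] / [3]
Final shape: (4, 4, 1).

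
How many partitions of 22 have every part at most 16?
p(22, parts ≤ 16) = 983

Use the recurrence p(n, m) = p(n, m−1) + p(n−m, m): either the largest part is < m (count p(n, m−1)) or the largest part is exactly m (remove one copy of m, count p(n−m, m)). With p(0, ·) = 1 this gives p(22, parts ≤ 16) = 983. (By conjugating Young diagrams, this also counts partitions of 22 into at most 16 parts.)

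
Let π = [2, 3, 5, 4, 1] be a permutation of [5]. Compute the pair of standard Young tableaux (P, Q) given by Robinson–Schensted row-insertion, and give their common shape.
P = [1, 3, 4] / [2] / [5];  Q = [1, 2, 3] / [4] / [5];  common shape = (3, 1, 1)

Row-insert the values π_1, π_2, … into P one at a time, bumping the leftmost entry strictly greater than the inserted value down to the next row. The recording tableau Q records, in position (i, j), the step at which that cell was added to P.
  Insert 2 (step 1): P = [2];  Q = [1]
  Insert 3 (step 2): P = [2, 3];  Q = [1, 2]
  Insert 5 (step 3): P = [2, 3, 5];  Q = [1, 2, 3]
  Insert 4 (step 4): P = [2, 3, 4] / [5];  Q = [1, 2, 3] / [4]
  Insert 1 (step 5): P = [1, 3, 4] / [2] / [5];  Q = [1, 2, 3] / [4] / [5]
Final shape: (3, 1, 1).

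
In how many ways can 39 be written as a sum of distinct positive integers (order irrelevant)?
q(39) = 982

A partition into distinct parts is a strictly decreasing sequence summing to n. The recurrence d(n, m) = d(n, m−1) + d(n−m, m−1) (use part m at most once) with q(n) = d(n, n) gives q(39) = 982. (Euler's theorem: # distinct-part partitions = # odd-part partitions.)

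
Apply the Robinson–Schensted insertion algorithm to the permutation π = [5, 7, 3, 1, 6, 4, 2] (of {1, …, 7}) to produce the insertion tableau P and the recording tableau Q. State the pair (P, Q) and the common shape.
P = [1, 2] / [3, 4] / [5, 6] / [7];  Q = [1, 2] / [3, 5] / [4, 6] / [7];  common shape = (2, 2, 2, 1)

Row-insert the values π_1, π_2, … into P one at a time, bumping the leftmost entry strictly greater than the inserted value down to the next row. The recording tableau Q records, in position (i, j), the step at which that cell was added to P.
  Insert 5 (step 1): P = [5];  Q = [1]
  Insert 7 (step 2): P = [5, 7];  Q = [1, 2]
  Insert 3 (step 3): P = [3, 7] / [5];  Q = [1, 2] / [3]
  Insert 1 (step 4): P = [1, 7] / [3] / [5];  Q = [1, 2] / [3] / [4]
  Insert 6 (step 5): P = [1, 6] / [3, 7] / [5];  Q = [1, 2] / [3, 5] / [4]
  Insert 4 (step 6): P = [1, 4] / [3, 6] / [5, 7];  Q = [1, 2] / [3, 5] / [4, 6]
  Insert 2 (step 7): P = [1, 2] / [3, 4] / [5, 6] / [7];  Q = [1, 2] / [3, 5] / [4, 6] / [7]
Final shape: (2, 2, 2, 1).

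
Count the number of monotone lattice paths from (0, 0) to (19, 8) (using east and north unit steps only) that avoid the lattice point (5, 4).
Number of paths = 1834515

Total paths from (0, 0) to (19, 8): C(27, 19) = 2220075. Paths through (5, 4): (paths (0, 0) → (5, 4)) × (paths (5, 4) → (19, 8)) = C(9, 5) · C(18, 14) = 126 · 3060 = 385560. Avoidance count = 2220075 − 385560 = 1834515.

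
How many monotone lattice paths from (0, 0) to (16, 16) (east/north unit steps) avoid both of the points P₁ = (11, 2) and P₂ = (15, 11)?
Number of paths = 554151066

Inclusion–exclusion. Total paths: C(32, 16) = 601080390. Through P₁: C(13, 11)·C(19, 5) = 906984. Through P₂: C(26, 15)·C(6, 1) = 46356960. Since P₁ is strictly southwest of P₂, a monotone path through both must visit P₁ then P₂; paths through both = C(13, 11)·C(13, 4)·C(6, 1) = 334620. Avoid both = 601080390 − 906984 − 46356960 + 334620 = 554151066.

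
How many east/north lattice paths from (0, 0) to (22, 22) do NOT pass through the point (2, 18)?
Number of paths = 2104096944780

Total paths from (0, 0) to (22, 22): C(44, 22) = 2104098963720. Paths through (2, 18): (paths (0, 0) → (2, 18)) × (paths (2, 18) → (22, 22)) = C(20, 2) · C(24, 20) = 190 · 10626 = 2018940. Avoidance count = 2104098963720 − 2018940 = 2104096944780.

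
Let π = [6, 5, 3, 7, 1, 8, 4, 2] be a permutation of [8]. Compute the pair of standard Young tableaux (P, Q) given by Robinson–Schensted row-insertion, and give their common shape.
P = [1, 2, 8] / [3, 4] / [5, 7] / [6];  Q = [1, 4, 6] / [2, 7] / [3, 8] / [5];  common shape = (3, 2, 2, 1)

Row-insert the values π_1, π_2, … into P one at a time, bumping the leftmost entry strictly greater than the inserted value down to the next row. The recording tableau Q records, in position (i, j), the step at which that cell was added to P.
  Insert 6 (step 1): P = [6];  Q = [1]
  Insert 5 (step 2): P = [5] / [6];  Q = [1] / [2]
  Insert 3 (step 3): P = [3] / [5] / [6];  Q = [1] / [2] / [3]
  Insert 7 (step 4): P = [3, 7] / [5] / [6];  Q = [1, 4] / [2] / [3]
  Insert 1 (step 5): P = [1, 7] / [3] / [5] / [6];  Q = [1, 4] / [2] / [3] / [5]
  Insert 8 (step 6): P = [1, 7, 8] / [3] / [5] / [6];  Q = [1, 4, 6] / [2] / [3] / [5]
  Insert 4 (step 7): P = [1, 4, 8] / [3, 7] / [5] / [6];  Q = [1, 4, 6] / [2, 7] / [3] / [5]
  Insert 2 (step 8): P = [1, 2, 8] / [3, 4] / [5, 7] / [6];  Q = [1, 4, 6] / [2, 7] / [3, 8] / [5]
Final shape: (3, 2, 2, 1).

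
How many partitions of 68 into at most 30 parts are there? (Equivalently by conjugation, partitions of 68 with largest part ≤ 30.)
p(68, parts ≤ 30) = 2966993

Use the recurrence p(n, m) = p(n, m−1) + p(n−m, m): either the largest part is < m (count p(n, m−1)) or the largest part is exactly m (remove one copy of m, count p(n−m, m)). With p(0, ·) = 1 this gives p(68, parts ≤ 30) = 2966993. (By conjugating Young diagrams, this also counts partitions of 68 into at most 30 parts.)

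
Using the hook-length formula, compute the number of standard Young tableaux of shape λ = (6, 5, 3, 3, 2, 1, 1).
# SYT of shape (6, 5, 3, 3, 2, 1, 1) = 997682400

Hook-length formula: f^λ = n! / Π hook(c), product over all cells c of the Young diagram. For λ = (6, 5, 3, 3, 2, 1, 1), n = 21 boxes. Hook lengths by row (left-to-right, top-to-bottom): [12, 9, 7, 4, 3, 1]; [10, 7, 5, 2, 1]; [7, 4, 2]; [6, 3, 1]; [4, 1]; [2]; [1]. Product of hooks = 51209625600. So f^λ = 21! / 51209625600 = 51090942171709440000 / 51209625600 = 997682400.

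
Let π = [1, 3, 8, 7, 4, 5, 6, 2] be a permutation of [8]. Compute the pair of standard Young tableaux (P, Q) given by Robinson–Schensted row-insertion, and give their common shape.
P = [1, 2, 4, 5, 6] / [3] / [7] / [8];  Q = [1, 2, 3, 6, 7] / [4] / [5] / [8];  common shape = (5, 1, 1, 1)

Row-insert the values π_1, π_2, … into P one at a time, bumping the leftmost entry strictly greater than the inserted value down to the next row. The recording tableau Q records, in position (i, j), the step at which that cell was added to P.
  Insert 1 (step 1): P = [1];  Q = [1]
  Insert 3 (step 2): P = [1, 3];  Q = [1, 2]
  Insert 8 (step 3): P = [1, 3, 8];  Q = [1, 2, 3]
  Insert 7 (step 4): P = [1, 3, 7] / [8];  Q = [1, 2, 3] / [4]
  Insert 4 (step 5): P = [1, 3, 4] / [7] / [8];  Q = [1, 2, 3] / [4] / [5]
  Insert 5 (step 6): P = [1, 3, 4, 5] / [7] / [8];  Q = [1, 2, 3, 6] / [4] / [5]
  Insert 6 (step 7): P = [1, 3, 4, 5, 6] / [7] / [8];  Q = [1, 2, 3, 6, 7] / [4] / [5]
  Insert 2 (step 8): P = [1, 2, 4, 5, 6] / [3] / [7] / [8];  Q = [1, 2, 3, 6, 7] / [4] / [5] / [8]
Final shape: (5, 1, 1, 1).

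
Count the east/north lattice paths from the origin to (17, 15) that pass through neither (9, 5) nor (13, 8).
Number of paths = 434090604

Inclusion–exclusion. Total paths: C(32, 17) = 565722720. Through P₁: C(14, 9)·C(18, 8) = 87603516. Through P₂: C(21, 13)·C(11, 4) = 67151700. Since P₁ is strictly southwest of P₂, a monotone path through both must visit P₁ then P₂; paths through both = C(14, 9)·C(7, 4)·C(11, 4) = 23123100. Avoid both = 565722720 − 87603516 − 67151700 + 23123100 = 434090604.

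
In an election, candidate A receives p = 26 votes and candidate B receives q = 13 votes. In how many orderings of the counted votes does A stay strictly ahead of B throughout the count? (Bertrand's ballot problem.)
Strict-lead orderings = 2707475148

Total orderings of the 39 votes with 26 for A: C(39, 26) = 8122425444. By the Bertrand ballot formula (Cycle Lemma / reflection principle), the number of orderings in which A is strictly ahead of B throughout is (p − q)/(p + q) · C(p + q, p) = (26 − 13)/(26 + 13) · 8122425444 = 2707475148.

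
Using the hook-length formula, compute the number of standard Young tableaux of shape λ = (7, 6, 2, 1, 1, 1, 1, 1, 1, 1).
# SYT of shape (7, 6, 2, 1, 1, 1, 1, 1, 1, 1) = 266741475

Hook-length formula: f^λ = n! / Π hook(c), product over all cells c of the Young diagram. For λ = (7, 6, 2, 1, 1, 1, 1, 1, 1, 1), n = 22 boxes. Hook lengths by row (left-to-right, top-to-bottom): [16, 8, 6, 5, 4, 3, 1]; [14, 6, 4, 3, 2, 1]; [9, 1]; [7]; [6]; [5]; [4]; [3]; [2]; [1]. Product of hooks = 4213820620800. So f^λ = 22! / 4213820620800 = 1124000727777607680000 / 4213820620800 = 266741475.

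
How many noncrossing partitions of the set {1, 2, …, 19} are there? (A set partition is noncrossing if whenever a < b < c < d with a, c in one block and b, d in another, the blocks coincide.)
C_19 = 1767263190

These noncrossing partitions are counted by the Catalan number C_n = (1/(n + 1)) · C(2n, n). For n = 19: C_19 = (1/20) · C(38, 19) = 35345263800/20 = 1767263190.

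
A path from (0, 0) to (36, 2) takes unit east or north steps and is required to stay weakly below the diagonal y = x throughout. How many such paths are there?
Number of paths = 665

By the reflection principle (André's argument), the number of monotone paths to (36, 2) with n ≤ m that never go above y = x is C(38, 36) − C(38, 37) = 703 − 38 = 665.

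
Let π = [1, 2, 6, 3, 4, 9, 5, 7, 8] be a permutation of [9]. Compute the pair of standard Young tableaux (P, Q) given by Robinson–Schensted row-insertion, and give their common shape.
P = [1, 2, 3, 4, 5, 7, 8] / [6, 9];  Q = [1, 2, 3, 5, 6, 8, 9] / [4, 7];  common shape = (7, 2)

Row-insert the values π_1, π_2, … into P one at a time, bumping the leftmost entry strictly greater than the inserted value down to the next row. The recording tableau Q records, in position (i, j), the step at which that cell was added to P.
  Insert 1 (step 1): P = [1];  Q = [1]
  Insert 2 (step 2): P = [1, 2];  Q = [1, 2]
  Insert 6 (step 3): P = [1, 2, 6];  Q = [1, 2, 3]
  Insert 3 (step 4): P = [1, 2, 3] / [6];  Q = [1, 2, 3] / [4]
  Insert 4 (step 5): P = [1, 2, 3, 4] / [6];  Q = [1, 2, 3, 5] / [4]
  Insert 9 (step 6): P = [1, 2, 3, 4, 9] / [6];  Q = [1, 2, 3, 5, 6] / [4]
  Insert 5 (step 7): P = [1, 2, 3, 4, 5] / [6, 9];  Q = [1, 2, 3, 5, 6] / [4, 7]
  Insert 7 (step 8): P = [1, 2, 3, 4, 5, 7] / [6, 9];  Q = [1, 2, 3, 5, 6, 8] / [4, 7]
  Insert 8 (step 9): P = [1, 2, 3, 4, 5, 7, 8] / [6, 9];  Q = [1, 2, 3, 5, 6, 8, 9] / [4, 7]
Final shape: (7, 2).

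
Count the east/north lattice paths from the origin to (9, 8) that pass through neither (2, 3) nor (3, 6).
Number of paths = 15158

Inclusion–exclusion. Total paths: C(17, 9) = 24310. Through P₁: C(5, 2)·C(12, 7) = 7920. Through P₂: C(9, 3)·C(8, 6) = 2352. Since P₁ is strictly southwest of P₂, a monotone path through both must visit P₁ then P₂; paths through both = C(5, 2)·C(4, 1)·C(8, 6) = 1120. Avoid both = 24310 − 7920 − 2352 + 1120 = 15158.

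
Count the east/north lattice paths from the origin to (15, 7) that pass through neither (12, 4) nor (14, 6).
Number of paths = 78464

Inclusion–exclusion. Total paths: C(22, 15) = 170544. Through P₁: C(16, 12)·C(6, 3) = 36400. Through P₂: C(20, 14)·C(2, 1) = 77520. Since P₁ is strictly southwest of P₂, a monotone path through both must visit P₁ then P₂; paths through both = C(16, 12)·C(4, 2)·C(2, 1) = 21840. Avoid both = 170544 − 36400 − 77520 + 21840 = 78464.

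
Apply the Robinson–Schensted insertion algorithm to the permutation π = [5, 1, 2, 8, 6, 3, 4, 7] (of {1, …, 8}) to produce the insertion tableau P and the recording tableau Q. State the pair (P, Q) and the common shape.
P = [1, 2, 3, 4, 7] / [5, 6] / [8];  Q = [1, 3, 4, 7, 8] / [2, 5] / [6];  common shape = (5, 2, 1)

Row-insert the values π_1, π_2, … into P one at a time, bumping the leftmost entry strictly greater than the inserted value down to the next row. The recording tableau Q records, in position (i, j), the step at which that cell was added to P.
  Insert 5 (step 1): P = [5];  Q = [1]
  Insert 1 (step 2): P = [1] / [5];  Q = [1] / [2]
  Insert 2 (step 3): P = [1, 2] / [5];  Q = [1, 3] / [2]
  Insert 8 (step 4): P = [1, 2, 8] / [5];  Q = [1, 3, 4] / [2]
  Insert 6 (step 5): P = [1, 2, 6] / [5, 8];  Q = [1, 3, 4] / [2, 5]
  Insert 3 (step 6): P = [1, 2, 3] / [5, 6] / [8];  Q = [1, 3, 4] / [2, 5] / [6]
  Insert 4 (step 7): P = [1, 2, 3, 4] / [5, 6] / [8];  Q = [1, 3, 4, 7] / [2, 5] / [6]
  Insert 7 (step 8): P = [1, 2, 3, 4, 7] / [5, 6] / [8];  Q = [1, 3, 4, 7, 8] / [2, 5] / [6]
Final shape: (5, 2, 1).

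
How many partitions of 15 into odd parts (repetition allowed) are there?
p_odd(15) = 27

Partitions of 15 using only odd parts 1, 3, 5, …: 15, 13+1+1, 11+3+1, 11+1+1+1+1, 9+5+1, 9+3+3, 9+3+1+1+1, 9+1+1+1+1+1+1, 7+7+1, 7+5+3, 7+5+1+1+1, 7+3+3+1+1, 7+3+1+1+1+1+1, 7+1+1+1+1+1+1+1+1, 5+5+5, 5+5+3+1+1, 5+5+1+1+1+1+1, 5+3+3+3+1, 5+3+3+1+1+1+1, 5+3+1+1+1+1+1+1+1, 5+1+1+1+1+1+1+1+1+1+1, 3+3+3+3+3, 3+3+3+3+1+1+1, 3+3+3+1+1+1+1+1+1, 3+3+1+1+1+1+1+1+1+1+1, 3+1+1+1+1+1+1+1+1+1+1+1+1, 1+1+1+1+1+1+1+1+1+1+1+1+1+1+1. There are 27. (Euler: this equals q(15), the number of distinct-part partitions.)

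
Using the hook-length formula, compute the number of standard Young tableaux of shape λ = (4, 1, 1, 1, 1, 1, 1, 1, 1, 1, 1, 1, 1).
# SYT of shape (4, 1, 1, 1, 1, 1, 1, 1, 1, 1, 1, 1, 1) = 455

Hook-length formula: f^λ = n! / Π hook(c), product over all cells c of the Young diagram. For λ = (4, 1, 1, 1, 1, 1, 1, 1, 1, 1, 1, 1, 1), n = 16 boxes. Hook lengths by row (left-to-right, top-to-bottom): [16, 3, 2, 1]; [12]; [11]; [10]; [9]; [8]; [7]; [6]; [5]; [4]; [3]; [2]; [1]. Product of hooks = 45984153600. So f^λ = 16! / 45984153600 = 20922789888000 / 45984153600 = 455.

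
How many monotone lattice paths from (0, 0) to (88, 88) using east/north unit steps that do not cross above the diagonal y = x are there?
C_88 = 64633260585762914370496637486146181462681535261000

These NE paths below the diagonal are counted by the Catalan number C_n = (1/(n + 1)) · C(2n, n). For n = 88: C_88 = (1/89) · C(176, 88) = 5752360192132899378974200736267010150178656638229000/89 = 64633260585762914370496637486146181462681535261000.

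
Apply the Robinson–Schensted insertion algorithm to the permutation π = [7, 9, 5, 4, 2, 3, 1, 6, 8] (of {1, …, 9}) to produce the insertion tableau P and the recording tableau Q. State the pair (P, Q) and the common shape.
P = [1, 3, 6, 8] / [2, 9] / [4] / [5] / [7];  Q = [1, 2, 8, 9] / [3, 6] / [4] / [5] / [7];  common shape = (4, 2, 1, 1, 1)

Row-insert the values π_1, π_2, … into P one at a time, bumping the leftmost entry strictly greater than the inserted value down to the next row. The recording tableau Q records, in position (i, j), the step at which that cell was added to P.
  Insert 7 (step 1): P = [7];  Q = [1]
  Insert 9 (step 2): P = [7, 9];  Q = [1, 2]
  Insert 5 (step 3): P = [5, 9] / [7];  Q = [1, 2] / [3]
  Insert 4 (step 4): P = [4, 9] / [5] / [7];  Q = [1, 2] / [3] / [4]
  Insert 2 (step 5): P = [2, 9] / [4] / [5] / [7];  Q = [1, 2] / [3] / [4] / [5]
  Insert 3 (step 6): P = [2, 3] / [4, 9] / [5] / [7];  Q = [1, 2] / [3, 6] / [4] / [5]
  Insert 1 (step 7): P = [1, 3] / [2, 9] / [4] / [5] / [7];  Q = [1, 2] / [3, 6] / [4] / [5] / [7]
  Insert 6 (step 8): P = [1, 3, 6] / [2, 9] / [4] / [5] / [7];  Q = [1, 2, 8] / [3, 6] / [4] / [5] / [7]
  Insert 8 (step 9): P = [1, 3, 6, 8] / [2, 9] / [4] / [5] / [7];  Q = [1, 2, 8, 9] / [3, 6] / [4] / [5] / [7]
Final shape: (4, 2, 1, 1, 1).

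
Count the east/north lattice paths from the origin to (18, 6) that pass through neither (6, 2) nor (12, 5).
Number of paths = 56784

Inclusion–exclusion. Total paths: C(24, 18) = 134596. Through P₁: C(8, 6)·C(16, 12) = 50960. Through P₂: C(17, 12)·C(7, 6) = 43316. Since P₁ is strictly southwest of P₂, a monotone path through both must visit P₁ then P₂; paths through both = C(8, 6)·C(9, 6)·C(7, 6) = 16464. Avoid both = 134596 − 50960 − 43316 + 16464 = 56784.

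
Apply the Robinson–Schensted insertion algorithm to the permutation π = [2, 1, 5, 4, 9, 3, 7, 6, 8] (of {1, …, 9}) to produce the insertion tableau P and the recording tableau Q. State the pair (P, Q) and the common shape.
P = [1, 3, 6, 8] / [2, 4, 7] / [5, 9];  Q = [1, 3, 5, 9] / [2, 4, 7] / [6, 8];  common shape = (4, 3, 2)

Row-insert the values π_1, π_2, … into P one at a time, bumping the leftmost entry strictly greater than the inserted value down to the next row. The recording tableau Q records, in position (i, j), the step at which that cell was added to P.
  Insert 2 (step 1): P = [2];  Q = [1]
  Insert 1 (step 2): P = [1] / [2];  Q = [1] / [2]
  Insert 5 (step 3): P = [1, 5] / [2];  Q = [1, 3] / [2]
  Insert 4 (step 4): P = [1, 4] / [2, 5];  Q = [1, 3] / [2, 4]
  Insert 9 (step 5): P = [1, 4, 9] / [2, 5];  Q = [1, 3, 5] / [2, 4]
  Insert 3 (step 6): P = [1, 3, 9] / [2, 4] / [5];  Q = [1, 3, 5] / [2, 4] / [6]
  Insert 7 (step 7): P = [1, 3, 7] / [2, 4, 9] / [5];  Q = [1, 3, 5] / [2, 4, 7] / [6]
  Insert 6 (step 8): P = [1, 3, 6] / [2, 4, 7] / [5, 9];  Q = [1, 3, 5] / [2, 4, 7] / [6, 8]
  Insert 8 (step 9): P = [1, 3, 6, 8] / [2, 4, 7] / [5, 9];  Q = [1, 3, 5, 9] / [2, 4, 7] / [6, 8]
Final shape: (4, 3, 2).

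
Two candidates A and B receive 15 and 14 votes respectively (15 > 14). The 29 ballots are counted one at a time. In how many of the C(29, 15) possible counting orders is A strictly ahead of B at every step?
Strict-lead orderings = 2674440

Total orderings of the 29 votes with 15 for A: C(29, 15) = 77558760. By the Bertrand ballot formula (Cycle Lemma / reflection principle), the number of orderings in which A is strictly ahead of B throughout is (p − q)/(p + q) · C(p + q, p) = (15 − 14)/(15 + 14) · 77558760 = 2674440.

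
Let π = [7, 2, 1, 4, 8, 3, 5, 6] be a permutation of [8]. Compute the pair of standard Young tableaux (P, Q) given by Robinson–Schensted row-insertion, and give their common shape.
P = [1, 3, 5, 6] / [2, 4, 8] / [7];  Q = [1, 4, 5, 8] / [2, 6, 7] / [3];  common shape = (4, 3, 1)

Row-insert the values π_1, π_2, … into P one at a time, bumping the leftmost entry strictly greater than the inserted value down to the next row. The recording tableau Q records, in position (i, j), the step at which that cell was added to P.
  Insert 7 (step 1): P = [7];  Q = [1]
  Insert 2 (step 2): P = [2] / [7];  Q = [1] / [2]
  Insert 1 (step 3): P = [1] / [2] / [7];  Q = [1] / [2] / [3]
  Insert 4 (step 4): P = [1, 4] / [2] / [7];  Q = [1, 4] / [2] / [3]
  Insert 8 (step 5): P = [1, 4, 8] / [2] / [7];  Q = [1, 4, 5] / [2] / [3]
  Insert 3 (step 6): P = [1, 3, 8] / [2, 4] / [7];  Q = [1, 4, 5] / [2, 6] / [3]
  Insert 5 (step 7): P = [1, 3, 5] / [2, 4, 8] / [7];  Q = [1, 4, 5] / [2, 6, 7] / [3]
  Insert 6 (step 8): P = [1, 3, 5, 6] / [2, 4, 8] / [7];  Q = [1, 4, 5, 8] / [2, 6, 7] / [3]
Final shape: (4, 3, 1).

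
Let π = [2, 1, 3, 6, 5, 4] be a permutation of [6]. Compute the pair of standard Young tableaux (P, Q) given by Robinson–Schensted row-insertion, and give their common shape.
P = [1, 3, 4] / [2, 5] / [6];  Q = [1, 3, 4] / [2, 5] / [6];  common shape = (3, 2, 1)

Row-insert the values π_1, π_2, … into P one at a time, bumping the leftmost entry strictly greater than the inserted value down to the next row. The recording tableau Q records, in position (i, j), the step at which that cell was added to P.
  Insert 2 (step 1): P = [2];  Q = [1]
  Insert 1 (step 2): P = [1] / [2];  Q = [1] / [2]
  Insert 3 (step 3): P = [1, 3] / [2];  Q = [1, 3] / [2]
  Insert 6 (step 4): P = [1, 3, 6] / [2];  Q = [1, 3, 4] / [2]
  Insert 5 (step 5): P = [1, 3, 5] / [2, 6];  Q = [1, 3, 4] / [2, 5]
  Insert 4 (step 6): P = [1, 3, 4] / [2, 5] / [6];  Q = [1, 3, 4] / [2, 5] / [6]
Final shape: (3, 2, 1).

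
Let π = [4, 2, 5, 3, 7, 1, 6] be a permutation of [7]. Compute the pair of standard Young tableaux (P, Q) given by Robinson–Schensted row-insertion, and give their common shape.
P = [1, 3, 6] / [2, 5, 7] / [4];  Q = [1, 3, 5] / [2, 4, 7] / [6];  common shape = (3, 3, 1)

Row-insert the values π_1, π_2, … into P one at a time, bumping the leftmost entry strictly greater than the inserted value down to the next row. The recording tableau Q records, in position (i, j), the step at which that cell was added to P.
  Insert 4 (step 1): P = [4];  Q = [1]
  Insert 2 (step 2): P = [2] / [4];  Q = [1] / [2]
  Insert 5 (step 3): P = [2, 5] / [4];  Q = [1, 3] / [2]
  Insert 3 (step 4): P = [2, 3] / [4, 5];  Q = [1, 3] / [2, 4]
  Insert 7 (step 5): P = [2, 3, 7] / [4, 5];  Q = [1, 3, 5] / [2, 4]
  Insert 1 (step 6): P = [1, 3, 7] / [2, 5] / [4];  Q = [1, 3, 5] / [2, 4] / [6]
  Insert 6 (step 7): P = [1, 3, 6] / [2, 5, 7] / [4];  Q = [1, 3, 5] / [2, 4, 7] / [6]
Final shape: (3, 3, 1).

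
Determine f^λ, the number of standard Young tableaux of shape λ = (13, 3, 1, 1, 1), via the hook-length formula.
# SYT of shape (13, 3, 1, 1, 1) = 175560

Hook-length formula: f^λ = n! / Π hook(c), product over all cells c of the Young diagram. For λ = (13, 3, 1, 1, 1), n = 19 boxes. Hook lengths by row (left-to-right, top-to-bottom): [17, 13, 12, 10, 9, 8, 7, 6, 5, 4, 3, 2, 1]; [6, 2, 1]; [3]; [2]; [1]. Product of hooks = 692897587200. So f^λ = 19! / 692897587200 = 121645100408832000 / 692897587200 = 175560.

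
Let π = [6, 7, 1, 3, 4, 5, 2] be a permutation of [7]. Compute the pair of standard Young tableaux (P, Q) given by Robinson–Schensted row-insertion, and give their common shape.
P = [1, 2, 4, 5] / [3, 7] / [6];  Q = [1, 2, 5, 6] / [3, 4] / [7];  common shape = (4, 2, 1)

Row-insert the values π_1, π_2, … into P one at a time, bumping the leftmost entry strictly greater than the inserted value down to the next row. The recording tableau Q records, in position (i, j), the step at which that cell was added to P.
  Insert 6 (step 1): P = [6];  Q = [1]
  Insert 7 (step 2): P = [6, 7];  Q = [1, 2]
  Insert 1 (step 3): P = [1, 7] / [6];  Q = [1, 2] / [3]
  Insert 3 (step 4): P = [1, 3] / [6, 7];  Q = [1, 2] / [3, 4]
  Insert 4 (step 5): P = [1, 3, 4] / [6, 7];  Q = [1, 2, 5] / [3, 4]
  Insert 5 (step 6): P = [1, 3, 4, 5] / [6, 7];  Q = [1, 2, 5, 6] / [3, 4]
  Insert 2 (step 7): P = [1, 2, 4, 5] / [3, 7] / [6];  Q = [1, 2, 5, 6] / [3, 4] / [7]
Final shape: (4, 2, 1).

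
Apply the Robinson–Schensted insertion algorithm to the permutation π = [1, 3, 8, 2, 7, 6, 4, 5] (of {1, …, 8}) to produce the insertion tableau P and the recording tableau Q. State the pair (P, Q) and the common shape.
P = [1, 2, 4, 5] / [3, 6] / [7] / [8];  Q = [1, 2, 3, 8] / [4, 5] / [6] / [7];  common shape = (4, 2, 1, 1)

Row-insert the values π_1, π_2, … into P one at a time, bumping the leftmost entry strictly greater than the inserted value down to the next row. The recording tableau Q records, in position (i, j), the step at which that cell was added to P.
  Insert 1 (step 1): P = [1];  Q = [1]
  Insert 3 (step 2): P = [1, 3];  Q = [1, 2]
  Insert 8 (step 3): P = [1, 3, 8];  Q = [1, 2, 3]
  Insert 2 (step 4): P = [1, 2, 8] / [3];  Q = [1, 2, 3] / [4]
  Insert 7 (step 5): P = [1, 2, 7] / [3, 8];  Q = [1, 2, 3] / [4, 5]
  Insert 6 (step 6): P = [1, 2, 6] / [3, 7] / [8];  Q = [1, 2, 3] / [4, 5] / [6]
  Insert 4 (step 7): P = [1, 2, 4] / [3, 6] / [7] / [8];  Q = [1, 2, 3] / [4, 5] / [6] / [7]
  Insert 5 (step 8): P = [1, 2, 4, 5] / [3, 6] / [7] / [8];  Q = [1, 2, 3, 8] / [4, 5] / [6] / [7]
Final shape: (4, 2, 1, 1).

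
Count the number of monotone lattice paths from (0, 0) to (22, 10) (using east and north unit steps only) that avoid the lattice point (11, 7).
Number of paths = 52928304

Total paths from (0, 0) to (22, 10): C(32, 22) = 64512240. Paths through (11, 7): (paths (0, 0) → (11, 7)) × (paths (11, 7) → (22, 10)) = C(18, 11) · C(14, 11) = 31824 · 364 = 11583936. Avoidance count = 64512240 − 11583936 = 52928304.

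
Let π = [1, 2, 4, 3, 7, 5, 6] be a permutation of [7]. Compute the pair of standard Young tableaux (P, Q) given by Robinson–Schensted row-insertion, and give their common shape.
P = [1, 2, 3, 5, 6] / [4, 7];  Q = [1, 2, 3, 5, 7] / [4, 6];  common shape = (5, 2)

Row-insert the values π_1, π_2, … into P one at a time, bumping the leftmost entry strictly greater than the inserted value down to the next row. The recording tableau Q records, in position (i, j), the step at which that cell was added to P.
  Insert 1 (step 1): P = [1];  Q = [1]
  Insert 2 (step 2): P = [1, 2];  Q = [1, 2]
  Insert 4 (step 3): P = [1, 2, 4];  Q = [1, 2, 3]
  Insert 3 (step 4): P = [1, 2, 3] / [4];  Q = [1, 2, 3] / [4]
  Insert 7 (step 5): P = [1, 2, 3, 7] / [4];  Q = [1, 2, 3, 5] / [4]
  Insert 5 (step 6): P = [1, 2, 3, 5] / [4, 7];  Q = [1, 2, 3, 5] / [4, 6]
  Insert 6 (step 7): P = [1, 2, 3, 5, 6] / [4, 7];  Q = [1, 2, 3, 5, 7] / [4, 6]
Final shape: (5, 2).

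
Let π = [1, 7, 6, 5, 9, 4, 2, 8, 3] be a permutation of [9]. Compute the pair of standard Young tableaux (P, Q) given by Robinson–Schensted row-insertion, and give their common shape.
P = [1, 2, 3] / [4, 8] / [5, 9] / [6] / [7];  Q = [1, 2, 5] / [3, 8] / [4, 9] / [6] / [7];  common shape = (3, 2, 2, 1, 1)

Row-insert the values π_1, π_2, … into P one at a time, bumping the leftmost entry strictly greater than the inserted value down to the next row. The recording tableau Q records, in position (i, j), the step at which that cell was added to P.
  Insert 1 (step 1): P = [1];  Q = [1]
  Insert 7 (step 2): P = [1, 7];  Q = [1, 2]
  Insert 6 (step 3): P = [1, 6] / [7];  Q = [1, 2] / [3]
  Insert 5 (step 4): P = [1, 5] / [6] / [7];  Q = [1, 2] / [3] / [4]
  Insert 9 (step 5): P = [1, 5, 9] / [6] / [7];  Q = [1, 2, 5] / [3] / [4]
  Insert 4 (step 6): P = [1, 4, 9] / [5] / [6] / [7];  Q = [1, 2, 5] / [3] / [4] / [6]
  Insert 2 (step 7): P = [1, 2, 9] / [4] / [5] / [6] / [7];  Q = [1, 2, 5] / [3] / [4] / [6] / [7]
  Insert 8 (step 8): P = [1, 2, 8] / [4, 9] / [5] / [6] / [7];  Q = [1, 2, 5] / [3, 8] / [4] / [6] / [7]
  Insert 3 (step 9): P = [1, 2, 3] / [4, 8] / [5, 9] / [6] / [7];  Q = [1, 2, 5] / [3, 8] / [4, 9] / [6] / [7]
Final shape: (3, 2, 2, 1, 1).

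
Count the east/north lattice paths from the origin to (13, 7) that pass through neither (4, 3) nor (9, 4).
Number of paths = 34820

Inclusion–exclusion. Total paths: C(20, 13) = 77520. Through P₁: C(7, 4)·C(13, 9) = 25025. Through P₂: C(13, 9)·C(7, 4) = 25025. Since P₁ is strictly southwest of P₂, a monotone path through both must visit P₁ then P₂; paths through both = C(7, 4)·C(6, 5)·C(7, 4) = 7350. Avoid both = 77520 − 25025 − 25025 + 7350 = 34820.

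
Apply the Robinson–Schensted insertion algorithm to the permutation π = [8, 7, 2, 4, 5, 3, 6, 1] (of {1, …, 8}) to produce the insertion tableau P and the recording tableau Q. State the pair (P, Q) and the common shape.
P = [1, 3, 5, 6] / [2] / [4] / [7] / [8];  Q = [1, 4, 5, 7] / [2] / [3] / [6] / [8];  common shape = (4, 1, 1, 1, 1)

Row-insert the values π_1, π_2, … into P one at a time, bumping the leftmost entry strictly greater than the inserted value down to the next row. The recording tableau Q records, in position (i, j), the step at which that cell was added to P.
  Insert 8 (step 1): P = [8];  Q = [1]
  Insert 7 (step 2): P = [7] / [8];  Q = [1] / [2]
  Insert 2 (step 3): P = [2] / [7] / [8];  Q = [1] / [2] / [3]
  Insert 4 (step 4): P = [2, 4] / [7] / [8];  Q = [1, 4] / [2] / [3]
  Insert 5 (step 5): P = [2, 4, 5] / [7] / [8];  Q = [1, 4, 5] / [2] / [3]
  Insert 3 (step 6): P = [2, 3, 5] / [4] / [7] / [8];  Q = [1, 4, 5] / [2] / [3] / [6]
  Insert 6 (step 7): P = [2, 3, 5, 6] / [4] / [7] / [8];  Q = [1, 4, 5, 7] / [2] / [3] / [6]
  Insert 1 (step 8): P = [1, 3, 5, 6] / [2] / [4] / [7] / [8];  Q = [1, 4, 5, 7] / [2] / [3] / [6] / [8]
Final shape: (4, 1, 1, 1, 1).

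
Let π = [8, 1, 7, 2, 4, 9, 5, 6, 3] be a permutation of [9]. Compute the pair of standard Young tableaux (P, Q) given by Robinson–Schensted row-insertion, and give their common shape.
P = [1, 2, 3, 5, 6] / [4, 9] / [7] / [8];  Q = [1, 3, 5, 6, 8] / [2, 7] / [4] / [9];  common shape = (5, 2, 1, 1)

Row-insert the values π_1, π_2, … into P one at a time, bumping the leftmost entry strictly greater than the inserted value down to the next row. The recording tableau Q records, in position (i, j), the step at which that cell was added to P.
  Insert 8 (step 1): P = [8];  Q = [1]
  Insert 1 (step 2): P = [1] / [8];  Q = [1] / [2]
  Insert 7 (step 3): P = [1, 7] / [8];  Q = [1, 3] / [2]
  Insert 2 (step 4): P = [1, 2] / [7] / [8];  Q = [1, 3] / [2] / [4]
  Insert 4 (step 5): P = [1, 2, 4] / [7] / [8];  Q = [1, 3, 5] / [2] / [4]
  Insert 9 (step 6): P = [1, 2, 4, 9] / [7] / [8];  Q = [1, 3, 5, 6] / [2] / [4]
  Insert 5 (step 7): P = [1, 2, 4, 5] / [7, 9] / [8];  Q = [1, 3, 5, 6] / [2, 7] / [4]
  Insert 6 (step 8): P = [1, 2, 4, 5, 6] / [7, 9] / [8];  Q = [1, 3, 5, 6, 8] / [2, 7] / [4]
  Insert 3 (step 9): P = [1, 2, 3, 5, 6] / [4, 9] / [7] / [8];  Q = [1, 3, 5, 6, 8] / [2, 7] / [4] / [9]
Final shape: (5, 2, 1, 1).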